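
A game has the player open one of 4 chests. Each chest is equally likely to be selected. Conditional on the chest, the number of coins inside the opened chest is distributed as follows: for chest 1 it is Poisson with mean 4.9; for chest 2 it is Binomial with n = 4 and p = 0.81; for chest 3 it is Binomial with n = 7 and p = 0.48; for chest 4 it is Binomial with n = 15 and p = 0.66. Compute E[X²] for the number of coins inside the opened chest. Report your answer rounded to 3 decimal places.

38.609

For each component E[X²] = Var + (mean)², giving 1: 28.91; 2: 11.1132; 3: 13.0368; 4: 101.376.
Overall E[X²] = 0.25·28.91 + 0.25·11.1132 + 0.25·13.0368 + 0.25·101.376 = 38.609.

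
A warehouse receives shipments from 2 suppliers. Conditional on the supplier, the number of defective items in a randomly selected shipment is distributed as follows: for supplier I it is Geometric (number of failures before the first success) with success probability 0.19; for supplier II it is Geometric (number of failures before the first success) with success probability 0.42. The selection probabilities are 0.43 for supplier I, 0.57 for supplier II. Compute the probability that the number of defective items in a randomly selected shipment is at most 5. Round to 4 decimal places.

0.8569

Conditional on each supplier, P(X ≤ 5): I: 0.71757; II: 0.961931.
By total probability, P(X ≤ 5) = 0.43·0.71757 + 0.57·0.961931 = 0.856856.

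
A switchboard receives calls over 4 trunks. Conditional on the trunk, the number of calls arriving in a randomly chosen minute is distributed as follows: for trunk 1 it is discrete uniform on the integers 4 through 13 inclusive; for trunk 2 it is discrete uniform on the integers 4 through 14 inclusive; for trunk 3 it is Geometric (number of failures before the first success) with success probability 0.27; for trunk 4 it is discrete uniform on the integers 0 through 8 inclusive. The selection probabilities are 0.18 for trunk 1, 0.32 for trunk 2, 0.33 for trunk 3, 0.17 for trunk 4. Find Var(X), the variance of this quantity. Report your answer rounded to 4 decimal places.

17.3932

Per component, 1: μ=8.5, E[X²]=80.5; 2: μ=9, E[X²]=91; 3: μ=2.7037, E[X²]=17.3237; 4: μ=4, E[X²]=22.6667.
E[X] = 0.18·8.5 + 0.32·9 + 0.33·2.7037 + 0.17·4 = 5.98222.
E[X²] = 0.18·80.5 + 0.32·91 + 0.33·17.3237 + 0.17·22.6667 = 53.1802.
Var(X) = E[X²] − (E[X])² = 53.1802 − 35.787 = 17.3932.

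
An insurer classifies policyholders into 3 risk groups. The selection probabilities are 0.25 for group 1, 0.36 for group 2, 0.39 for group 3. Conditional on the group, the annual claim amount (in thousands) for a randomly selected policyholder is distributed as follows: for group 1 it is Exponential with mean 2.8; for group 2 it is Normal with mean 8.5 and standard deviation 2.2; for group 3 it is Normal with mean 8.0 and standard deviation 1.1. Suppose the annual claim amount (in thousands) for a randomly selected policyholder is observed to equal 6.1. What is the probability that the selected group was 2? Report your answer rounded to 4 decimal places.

Likelihoods f(6.1 | ·): 1: 0.0404297; 2: 0.100015; 3: 0.0815952.
Posterior ∝ prior × likelihood. Numerator for 2: 0.36·0.100015 = 0.0360053.
Normalizing constant: 0.25·0.0404297 + 0.36·0.100015 + 0.39·0.0815952 = 0.0779349.
P(2 | observation) = 0.0360053 / 0.0779349 = 0.461992.

0.4620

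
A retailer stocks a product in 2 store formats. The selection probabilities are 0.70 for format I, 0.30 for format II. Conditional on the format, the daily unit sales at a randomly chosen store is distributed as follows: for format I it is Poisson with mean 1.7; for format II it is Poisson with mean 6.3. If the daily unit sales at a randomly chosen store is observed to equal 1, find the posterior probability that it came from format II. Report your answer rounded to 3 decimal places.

0.016

Likelihoods P(X=1 | ·): I: 0.310562; II: 0.0115687.
Posterior ∝ prior × likelihood. Numerator for II: 0.3·0.0115687 = 0.00347062.
Normalizing constant: 0.7·0.310562 + 0.3·0.0115687 = 0.220864.
P(II | observation) = 0.00347062 / 0.220864 = 0.0157138.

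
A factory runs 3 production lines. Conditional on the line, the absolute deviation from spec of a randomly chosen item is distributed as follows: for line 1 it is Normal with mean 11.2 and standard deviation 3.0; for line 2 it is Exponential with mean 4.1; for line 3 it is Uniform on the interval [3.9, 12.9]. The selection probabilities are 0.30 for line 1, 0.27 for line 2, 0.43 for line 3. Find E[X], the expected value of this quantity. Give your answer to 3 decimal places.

8.079

Component means — 1: 11.2; 2: 4.1; 3: 8.4.
E[X] = 0.3·11.2 + 0.27·4.1 + 0.43·8.4 = 8.079.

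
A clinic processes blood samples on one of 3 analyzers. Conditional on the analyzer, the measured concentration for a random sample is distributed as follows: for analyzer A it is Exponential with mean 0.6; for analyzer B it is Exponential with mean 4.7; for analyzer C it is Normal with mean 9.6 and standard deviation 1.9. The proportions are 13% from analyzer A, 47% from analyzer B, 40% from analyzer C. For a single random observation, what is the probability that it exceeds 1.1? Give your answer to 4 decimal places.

0.7927

Conditional on each analyzer, P(X > 1.1): A: 0.15988; B: 0.791328; C: 0.999996.
By total probability, P(X > 1.1) = 0.13·0.15988 + 0.47·0.791328 + 0.4·0.999996 = 0.792707.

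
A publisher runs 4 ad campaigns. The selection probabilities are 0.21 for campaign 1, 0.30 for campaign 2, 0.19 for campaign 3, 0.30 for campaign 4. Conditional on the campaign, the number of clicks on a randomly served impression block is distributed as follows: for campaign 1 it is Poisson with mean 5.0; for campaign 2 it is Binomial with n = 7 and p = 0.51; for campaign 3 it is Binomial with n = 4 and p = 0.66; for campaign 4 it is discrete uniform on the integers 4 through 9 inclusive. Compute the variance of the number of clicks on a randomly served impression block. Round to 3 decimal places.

Per component, 1: μ=5, E[X²]=30; 2: μ=3.57, E[X²]=14.4942; 3: μ=2.64, E[X²]=7.8672; 4: μ=6.5, E[X²]=45.1667.
E[X] = 0.21·5 + 0.3·3.57 + 0.19·2.64 + 0.3·6.5 = 4.5726.
E[X²] = 0.21·30 + 0.3·14.4942 + 0.19·7.8672 + 0.3·45.1667 = 25.693.
Var(X) = E[X²] − (E[X])² = 25.693 − 20.9087 = 4.78436.

4.784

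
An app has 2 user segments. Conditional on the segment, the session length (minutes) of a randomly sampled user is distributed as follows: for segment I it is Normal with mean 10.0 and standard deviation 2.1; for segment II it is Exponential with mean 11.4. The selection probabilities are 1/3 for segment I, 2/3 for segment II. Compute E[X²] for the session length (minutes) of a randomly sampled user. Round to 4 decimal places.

208.0833

For each component E[X²] = Var + (mean)², giving I: 104.41; II: 259.92.
Overall E[X²] = 0.333333·104.41 + 0.666667·259.92 = 208.083.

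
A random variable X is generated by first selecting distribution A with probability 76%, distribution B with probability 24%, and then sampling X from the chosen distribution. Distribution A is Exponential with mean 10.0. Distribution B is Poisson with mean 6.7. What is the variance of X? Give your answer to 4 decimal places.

79.5943

Per component, A: μ=10, E[X²]=200; B: μ=6.7, E[X²]=51.59.
E[X] = 0.76·10 + 0.24·6.7 = 9.208.
E[X²] = 0.76·200 + 0.24·51.59 = 164.382.
Var(X) = E[X²] − (E[X])² = 164.382 − 84.7873 = 79.5943.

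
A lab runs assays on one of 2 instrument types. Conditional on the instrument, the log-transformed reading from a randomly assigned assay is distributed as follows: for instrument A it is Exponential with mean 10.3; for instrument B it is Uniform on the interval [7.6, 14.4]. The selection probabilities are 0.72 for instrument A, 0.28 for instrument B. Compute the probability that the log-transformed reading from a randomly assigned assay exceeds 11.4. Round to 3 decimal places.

0.362

Conditional on each instrument, P(X > 11.4): A: 0.330617; B: 0.441176.
By total probability, P(X > 11.4) = 0.72·0.330617 + 0.28·0.441176 = 0.361573.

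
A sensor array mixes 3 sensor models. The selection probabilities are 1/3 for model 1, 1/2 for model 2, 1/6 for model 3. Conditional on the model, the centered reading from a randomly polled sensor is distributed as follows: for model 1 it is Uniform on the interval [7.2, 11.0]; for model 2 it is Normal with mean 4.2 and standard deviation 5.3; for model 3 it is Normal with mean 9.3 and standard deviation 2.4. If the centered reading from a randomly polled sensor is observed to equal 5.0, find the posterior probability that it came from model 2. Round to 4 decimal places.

Likelihoods f(5.0 | ·): 1: 0; 2: 0.0744195; 3: 0.0333919.
Posterior ∝ prior × likelihood. Numerator for 2: 0.5·0.0744195 = 0.0372097.
Normalizing constant: 0.333333·0 + 0.5·0.0744195 + 0.166667·0.0333919 = 0.0427751.
P(2 | observation) = 0.0372097 / 0.0427751 = 0.869893.

0.8699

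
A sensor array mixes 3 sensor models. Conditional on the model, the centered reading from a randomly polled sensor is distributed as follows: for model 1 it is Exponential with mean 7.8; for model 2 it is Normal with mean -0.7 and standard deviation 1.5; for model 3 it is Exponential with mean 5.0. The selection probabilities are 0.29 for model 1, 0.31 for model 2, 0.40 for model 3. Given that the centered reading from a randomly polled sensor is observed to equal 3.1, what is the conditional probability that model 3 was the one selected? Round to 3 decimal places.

0.603

Likelihoods f(3.1 | ·): 1: 0.0861591; 2: 0.0107452; 3: 0.107589.
Posterior ∝ prior × likelihood. Numerator for 3: 0.4·0.107589 = 0.0430356.
Normalizing constant: 0.29·0.0861591 + 0.31·0.0107452 + 0.4·0.107589 = 0.0713527.
P(3 | observation) = 0.0430356 / 0.0713527 = 0.603138.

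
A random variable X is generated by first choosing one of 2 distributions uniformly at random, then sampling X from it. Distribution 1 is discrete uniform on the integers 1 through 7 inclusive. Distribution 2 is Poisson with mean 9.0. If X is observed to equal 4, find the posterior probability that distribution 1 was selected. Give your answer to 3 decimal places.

Likelihoods P(X=4 | ·): 1: 0.142857; 2: 0.0337372.
Posterior ∝ prior × likelihood. Numerator for 1: 0.5·0.142857 = 0.0714286.
Normalizing constant: 0.5·0.142857 + 0.5·0.0337372 = 0.0882971.
P(1 | observation) = 0.0714286 / 0.0882971 = 0.808957.

0.809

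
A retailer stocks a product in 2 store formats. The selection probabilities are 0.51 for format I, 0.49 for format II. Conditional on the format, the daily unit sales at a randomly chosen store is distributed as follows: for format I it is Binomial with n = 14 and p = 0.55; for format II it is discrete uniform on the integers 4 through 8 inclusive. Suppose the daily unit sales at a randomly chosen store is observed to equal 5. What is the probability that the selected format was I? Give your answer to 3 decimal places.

0.284

Likelihoods P(X=5 | ·): I: 0.0762413; II: 0.2.
Posterior ∝ prior × likelihood. Numerator for I: 0.51·0.0762413 = 0.038883.
Normalizing constant: 0.51·0.0762413 + 0.49·0.2 = 0.136883.
P(I | observation) = 0.038883 / 0.136883 = 0.28406.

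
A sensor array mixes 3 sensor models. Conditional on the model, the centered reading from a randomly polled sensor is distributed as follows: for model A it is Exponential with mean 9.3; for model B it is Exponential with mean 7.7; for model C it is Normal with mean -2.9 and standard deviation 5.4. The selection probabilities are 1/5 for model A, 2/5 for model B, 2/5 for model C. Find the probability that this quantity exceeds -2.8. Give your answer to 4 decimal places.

0.7970

Conditional on each model, P(X > -2.8): A: 1; B: 1; C: 0.492613.
By total probability, P(X > -2.8) = 0.2·1 + 0.4·1 + 0.4·0.492613 = 0.797045.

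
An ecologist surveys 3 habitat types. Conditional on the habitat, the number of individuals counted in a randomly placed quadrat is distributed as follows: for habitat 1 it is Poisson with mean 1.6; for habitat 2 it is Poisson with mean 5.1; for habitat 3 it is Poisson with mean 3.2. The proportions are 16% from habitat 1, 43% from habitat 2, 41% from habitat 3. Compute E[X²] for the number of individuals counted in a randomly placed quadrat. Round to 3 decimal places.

19.553

For each component E[X²] = Var + (mean)², giving 1: 4.16; 2: 31.11; 3: 13.44.
Overall E[X²] = 0.16·4.16 + 0.43·31.11 + 0.41·13.44 = 19.5533.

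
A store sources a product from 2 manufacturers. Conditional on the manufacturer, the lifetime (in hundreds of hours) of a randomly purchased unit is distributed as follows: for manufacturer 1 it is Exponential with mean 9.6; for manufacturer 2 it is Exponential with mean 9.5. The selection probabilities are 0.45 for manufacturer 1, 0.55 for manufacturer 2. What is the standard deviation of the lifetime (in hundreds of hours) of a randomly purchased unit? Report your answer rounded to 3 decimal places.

9.545

Per component, 1: μ=9.6, E[X²]=184.32; 2: μ=9.5, E[X²]=180.5.
E[X] = 0.45·9.6 + 0.55·9.5 = 9.545.
E[X²] = 0.45·184.32 + 0.55·180.5 = 182.219.
Var(X) = E[X²] − (E[X])² = 182.219 − 91.107 = 91.112.
SD(X) = √91.112 = 9.54526.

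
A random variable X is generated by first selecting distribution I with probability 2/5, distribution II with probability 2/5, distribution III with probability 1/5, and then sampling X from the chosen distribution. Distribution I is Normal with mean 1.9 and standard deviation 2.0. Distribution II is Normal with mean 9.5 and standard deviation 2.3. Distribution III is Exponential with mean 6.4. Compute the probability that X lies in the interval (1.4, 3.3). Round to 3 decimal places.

0.185

Conditional on each component, P(1.4 < X < 3.3): I: 0.356743; II: 0.00329819; III: 0.206395.
By total probability, P(1.4 < X < 3.3) = 0.4·0.356743 + 0.4·0.00329819 + 0.2·0.206395 = 0.185295.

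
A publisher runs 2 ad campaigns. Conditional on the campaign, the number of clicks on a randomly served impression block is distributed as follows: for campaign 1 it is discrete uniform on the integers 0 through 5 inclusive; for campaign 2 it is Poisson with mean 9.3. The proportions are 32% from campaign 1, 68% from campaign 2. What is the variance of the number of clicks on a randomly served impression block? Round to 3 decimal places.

17.319

Per component, 1: μ=2.5, E[X²]=9.16667; 2: μ=9.3, E[X²]=95.79.
E[X] = 0.32·2.5 + 0.68·9.3 = 7.124.
E[X²] = 0.32·9.16667 + 0.68·95.79 = 68.0705.
Var(X) = E[X²] − (E[X])² = 68.0705 − 50.7514 = 17.3192.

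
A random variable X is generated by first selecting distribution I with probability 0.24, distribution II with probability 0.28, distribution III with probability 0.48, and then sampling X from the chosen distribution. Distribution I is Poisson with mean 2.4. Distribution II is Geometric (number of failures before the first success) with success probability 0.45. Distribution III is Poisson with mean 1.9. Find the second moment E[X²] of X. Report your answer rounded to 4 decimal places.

5.7820

For each component E[X²] = Var + (mean)², giving I: 8.16; II: 4.20988; III: 5.51.
Overall E[X²] = 0.24·8.16 + 0.28·4.20988 + 0.48·5.51 = 5.78197.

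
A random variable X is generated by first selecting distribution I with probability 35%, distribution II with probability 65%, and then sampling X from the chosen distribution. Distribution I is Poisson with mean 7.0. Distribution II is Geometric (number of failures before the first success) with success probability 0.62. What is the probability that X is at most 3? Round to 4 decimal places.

Conditional on each component, P(X ≤ 3): I: 0.0817654; II: 0.979149.
By total probability, P(X ≤ 3) = 0.35·0.0817654 + 0.65·0.979149 = 0.665065.

0.6651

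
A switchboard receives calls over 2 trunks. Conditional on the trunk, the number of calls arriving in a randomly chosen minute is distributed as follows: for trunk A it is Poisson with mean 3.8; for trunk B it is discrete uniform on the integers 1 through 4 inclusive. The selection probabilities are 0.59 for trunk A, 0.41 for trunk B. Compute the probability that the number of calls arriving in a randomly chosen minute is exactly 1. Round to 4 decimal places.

0.1527

Conditional on each trunk, P(X = 1): A: 0.0850089; B: 0.25.
By total probability, P(X = 1) = 0.59·0.0850089 + 0.41·0.25 = 0.152655.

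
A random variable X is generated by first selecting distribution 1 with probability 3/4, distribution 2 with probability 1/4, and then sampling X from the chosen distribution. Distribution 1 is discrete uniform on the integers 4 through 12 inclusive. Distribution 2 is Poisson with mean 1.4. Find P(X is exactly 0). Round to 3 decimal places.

0.062

Conditional on each component, P(X = 0): 1: 0; 2: 0.246597.
By total probability, P(X = 0) = 0.75·0 + 0.25·0.246597 = 0.0616492.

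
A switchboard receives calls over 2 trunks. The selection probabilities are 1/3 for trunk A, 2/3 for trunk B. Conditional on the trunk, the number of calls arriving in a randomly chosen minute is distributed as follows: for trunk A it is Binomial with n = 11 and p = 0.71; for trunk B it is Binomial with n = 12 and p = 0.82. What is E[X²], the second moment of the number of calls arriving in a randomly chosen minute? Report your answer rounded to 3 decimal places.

For each component E[X²] = Var + (mean)², giving A: 63.261; B: 98.5968.
Overall E[X²] = 0.333333·63.261 + 0.666667·98.5968 = 86.8182.

86.818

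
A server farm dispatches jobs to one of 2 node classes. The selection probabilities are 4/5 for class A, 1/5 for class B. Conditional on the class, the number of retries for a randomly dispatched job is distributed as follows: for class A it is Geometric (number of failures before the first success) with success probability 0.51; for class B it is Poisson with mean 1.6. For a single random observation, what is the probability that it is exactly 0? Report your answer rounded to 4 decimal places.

0.4484

Conditional on each class, P(X = 0): A: 0.51; B: 0.201897.
By total probability, P(X = 0) = 0.8·0.51 + 0.2·0.201897 = 0.448379.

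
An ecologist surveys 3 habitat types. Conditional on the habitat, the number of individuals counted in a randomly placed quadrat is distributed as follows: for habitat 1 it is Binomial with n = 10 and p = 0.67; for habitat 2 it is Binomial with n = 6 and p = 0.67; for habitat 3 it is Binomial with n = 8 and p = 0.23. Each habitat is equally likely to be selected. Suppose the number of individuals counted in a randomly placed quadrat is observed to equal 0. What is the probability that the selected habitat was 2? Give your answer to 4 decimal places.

0.0103

Likelihoods P(X=0 | ·): 1: 1.53158e-05; 2: 0.00129147; 3: 0.123574.
Posterior ∝ prior × likelihood. Numerator for 2: 0.333333·0.00129147 = 0.000430489.
Normalizing constant: 0.333333·1.53158e-05 + 0.333333·0.00129147 + 0.333333·0.123574 = 0.0416268.
P(2 | observation) = 0.000430489 / 0.0416268 = 0.0103416.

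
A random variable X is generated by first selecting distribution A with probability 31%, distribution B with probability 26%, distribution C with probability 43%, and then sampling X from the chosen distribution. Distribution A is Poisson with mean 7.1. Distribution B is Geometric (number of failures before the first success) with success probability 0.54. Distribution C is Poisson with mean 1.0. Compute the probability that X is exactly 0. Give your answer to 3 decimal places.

0.299

Conditional on each component, P(X = 0): A: 0.000825105; B: 0.54; C: 0.367879.
By total probability, P(X = 0) = 0.31·0.000825105 + 0.26·0.54 + 0.43·0.367879 = 0.298844.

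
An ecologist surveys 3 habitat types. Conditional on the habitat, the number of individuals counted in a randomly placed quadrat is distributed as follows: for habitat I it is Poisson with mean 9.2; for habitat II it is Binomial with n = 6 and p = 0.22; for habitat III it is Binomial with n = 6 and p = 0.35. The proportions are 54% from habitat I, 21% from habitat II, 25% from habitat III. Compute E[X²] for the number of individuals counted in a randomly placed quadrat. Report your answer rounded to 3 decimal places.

For each component E[X²] = Var + (mean)², giving I: 93.84; II: 2.772; III: 5.775.
Overall E[X²] = 0.54·93.84 + 0.21·2.772 + 0.25·5.775 = 52.6995.

52.699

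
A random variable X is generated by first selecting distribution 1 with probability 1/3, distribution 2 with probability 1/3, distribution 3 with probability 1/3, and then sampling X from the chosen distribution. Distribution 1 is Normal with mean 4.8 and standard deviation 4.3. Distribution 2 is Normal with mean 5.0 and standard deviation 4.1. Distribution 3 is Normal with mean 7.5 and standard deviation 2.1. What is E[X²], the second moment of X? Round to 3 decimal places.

48.000

For each component E[X²] = Var + (mean)², giving 1: 41.53; 2: 41.81; 3: 60.66.
Overall E[X²] = 0.333333·41.53 + 0.333333·41.81 + 0.333333·60.66 = 48.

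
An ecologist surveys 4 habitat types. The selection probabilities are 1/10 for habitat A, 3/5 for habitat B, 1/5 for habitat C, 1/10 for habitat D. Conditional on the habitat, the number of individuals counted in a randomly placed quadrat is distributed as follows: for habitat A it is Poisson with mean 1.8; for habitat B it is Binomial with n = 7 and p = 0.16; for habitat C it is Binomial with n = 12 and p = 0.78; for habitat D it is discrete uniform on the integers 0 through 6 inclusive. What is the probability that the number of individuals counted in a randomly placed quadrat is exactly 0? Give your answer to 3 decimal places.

Conditional on each habitat, P(X = 0): A: 0.165299; B: 0.29509; C: 1.2855e-08; D: 0.142857.
By total probability, P(X = 0) = 0.1·0.165299 + 0.6·0.29509 + 0.2·1.2855e-08 + 0.1·0.142857 = 0.20787.

0.208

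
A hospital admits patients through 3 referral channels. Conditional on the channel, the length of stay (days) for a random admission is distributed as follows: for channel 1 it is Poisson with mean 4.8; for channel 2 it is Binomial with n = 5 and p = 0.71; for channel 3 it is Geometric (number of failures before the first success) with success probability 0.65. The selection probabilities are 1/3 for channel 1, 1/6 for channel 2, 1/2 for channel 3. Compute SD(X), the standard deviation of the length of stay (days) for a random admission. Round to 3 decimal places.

Per component, 1: μ=4.8, E[X²]=27.84; 2: μ=3.55, E[X²]=13.632; 3: μ=0.538462, E[X²]=1.11834.
E[X] = 0.333333·4.8 + 0.166667·3.55 + 0.5·0.538462 = 2.4609.
E[X²] = 0.333333·27.84 + 0.166667·13.632 + 0.5·1.11834 = 12.1112.
Var(X) = E[X²] − (E[X])² = 12.1112 − 6.05602 = 6.05516.
SD(X) = √6.05516 = 2.46072.

2.461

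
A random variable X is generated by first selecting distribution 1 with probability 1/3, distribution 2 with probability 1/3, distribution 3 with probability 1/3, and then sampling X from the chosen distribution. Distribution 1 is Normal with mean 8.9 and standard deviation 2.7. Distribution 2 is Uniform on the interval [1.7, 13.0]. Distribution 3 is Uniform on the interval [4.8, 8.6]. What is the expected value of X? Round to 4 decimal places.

7.6500

Component means — 1: 8.9; 2: 7.35; 3: 6.7.
E[X] = 0.333333·8.9 + 0.333333·7.35 + 0.333333·6.7 = 7.65.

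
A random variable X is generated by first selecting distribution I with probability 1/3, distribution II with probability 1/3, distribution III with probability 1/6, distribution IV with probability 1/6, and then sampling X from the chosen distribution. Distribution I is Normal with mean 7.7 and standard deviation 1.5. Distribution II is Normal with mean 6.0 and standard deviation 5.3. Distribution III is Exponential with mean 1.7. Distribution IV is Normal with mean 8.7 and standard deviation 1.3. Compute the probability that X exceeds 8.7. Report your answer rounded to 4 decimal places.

Conditional on each component, P(X > 8.7): I: 0.252493; II: 0.305224; III: 0.0059901; IV: 0.5.
By total probability, P(X > 8.7) = 0.333333·0.252493 + 0.333333·0.305224 + 0.166667·0.0059901 + 0.166667·0.5 = 0.270237.

0.2702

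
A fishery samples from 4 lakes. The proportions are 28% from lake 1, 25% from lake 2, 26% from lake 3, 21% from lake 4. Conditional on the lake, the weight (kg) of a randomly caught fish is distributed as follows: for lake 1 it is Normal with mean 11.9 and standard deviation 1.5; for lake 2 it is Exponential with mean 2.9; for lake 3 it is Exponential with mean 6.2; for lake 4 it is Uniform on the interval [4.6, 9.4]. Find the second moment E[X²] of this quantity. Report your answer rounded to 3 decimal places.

For each component E[X²] = Var + (mean)², giving 1: 143.86; 2: 16.82; 3: 76.88; 4: 50.92.
Overall E[X²] = 0.28·143.86 + 0.25·16.82 + 0.26·76.88 + 0.21·50.92 = 75.1678.

75.168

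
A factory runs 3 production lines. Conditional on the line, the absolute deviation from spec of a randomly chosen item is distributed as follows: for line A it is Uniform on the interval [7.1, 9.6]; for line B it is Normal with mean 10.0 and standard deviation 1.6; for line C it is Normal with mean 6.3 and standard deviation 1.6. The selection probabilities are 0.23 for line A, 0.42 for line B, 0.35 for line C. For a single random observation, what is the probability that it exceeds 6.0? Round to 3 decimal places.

Conditional on each line, P(X > 6.0): A: 1; B: 0.99379; C: 0.574366.
By total probability, P(X > 6.0) = 0.23·1 + 0.42·0.99379 + 0.35·0.574366 = 0.84842.

0.848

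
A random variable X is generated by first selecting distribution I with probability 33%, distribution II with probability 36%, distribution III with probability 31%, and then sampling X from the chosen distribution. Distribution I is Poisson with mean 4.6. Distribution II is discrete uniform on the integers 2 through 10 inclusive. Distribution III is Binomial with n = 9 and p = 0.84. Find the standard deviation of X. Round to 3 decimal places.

2.386

Per component, I: μ=4.6, E[X²]=25.76; II: μ=6, E[X²]=42.6667; III: μ=7.56, E[X²]=58.3632.
E[X] = 0.33·4.6 + 0.36·6 + 0.31·7.56 = 6.0216.
E[X²] = 0.33·25.76 + 0.36·42.6667 + 0.31·58.3632 = 41.9534.
Var(X) = E[X²] − (E[X])² = 41.9534 − 36.2597 = 5.69373.
SD(X) = √5.69373 = 2.38615.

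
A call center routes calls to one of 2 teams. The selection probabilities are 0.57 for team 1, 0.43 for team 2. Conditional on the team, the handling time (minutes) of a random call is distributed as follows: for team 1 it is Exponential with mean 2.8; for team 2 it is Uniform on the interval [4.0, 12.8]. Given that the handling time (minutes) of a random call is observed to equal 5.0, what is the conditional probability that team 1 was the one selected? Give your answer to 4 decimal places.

0.4113

Likelihoods f(5.0 | ·): 1: 0.0598847; 2: 0.113636.
Posterior ∝ prior × likelihood. Numerator for 1: 0.57·0.0598847 = 0.0341343.
Normalizing constant: 0.57·0.0598847 + 0.43·0.113636 = 0.0829979.
P(1 | observation) = 0.0341343 / 0.0829979 = 0.411267.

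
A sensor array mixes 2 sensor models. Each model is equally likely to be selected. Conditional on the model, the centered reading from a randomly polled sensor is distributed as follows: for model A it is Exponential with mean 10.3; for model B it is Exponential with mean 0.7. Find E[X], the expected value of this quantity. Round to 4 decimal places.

5.5000

Component means — A: 10.3; B: 0.7.
E[X] = 0.5·10.3 + 0.5·0.7 = 5.5.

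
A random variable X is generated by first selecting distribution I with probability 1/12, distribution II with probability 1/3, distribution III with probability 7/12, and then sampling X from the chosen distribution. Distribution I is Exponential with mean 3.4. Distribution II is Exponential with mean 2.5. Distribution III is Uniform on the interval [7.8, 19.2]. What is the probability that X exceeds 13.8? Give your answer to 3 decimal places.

Conditional on each component, P(X > 13.8): I: 0.0172693; II: 0.00400585; III: 0.473684.
By total probability, P(X > 13.8) = 0.0833333·0.0172693 + 0.333333·0.00400585 + 0.583333·0.473684 = 0.27909.

0.279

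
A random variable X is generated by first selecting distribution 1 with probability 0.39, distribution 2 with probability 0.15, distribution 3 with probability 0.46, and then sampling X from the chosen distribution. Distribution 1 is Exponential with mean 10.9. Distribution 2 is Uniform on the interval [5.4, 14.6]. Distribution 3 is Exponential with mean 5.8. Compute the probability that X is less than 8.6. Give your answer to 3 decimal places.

Conditional on each component, P(X < 8.6): 1: 0.545697; 2: 0.347826; 3: 0.772989.
By total probability, P(X < 8.6) = 0.39·0.545697 + 0.15·0.347826 + 0.46·0.772989 = 0.620571.

0.621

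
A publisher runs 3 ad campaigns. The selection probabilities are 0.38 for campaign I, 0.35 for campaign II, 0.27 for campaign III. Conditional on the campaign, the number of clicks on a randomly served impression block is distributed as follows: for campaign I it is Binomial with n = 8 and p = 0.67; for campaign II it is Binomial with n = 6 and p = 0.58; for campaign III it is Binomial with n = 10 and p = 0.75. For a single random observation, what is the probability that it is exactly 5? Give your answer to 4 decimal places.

Conditional on each campaign, P(X = 5): I: 0.271709; II: 0.165402; III: 0.0583992.
By total probability, P(X = 5) = 0.38·0.271709 + 0.35·0.165402 + 0.27·0.0583992 = 0.176908.

0.1769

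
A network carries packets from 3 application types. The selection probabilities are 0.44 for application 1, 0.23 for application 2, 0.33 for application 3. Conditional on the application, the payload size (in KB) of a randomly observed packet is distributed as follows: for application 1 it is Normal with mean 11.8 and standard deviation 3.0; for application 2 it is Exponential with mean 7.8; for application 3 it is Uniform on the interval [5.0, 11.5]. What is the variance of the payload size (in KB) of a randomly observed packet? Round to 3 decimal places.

22.580

Per component, 1: μ=11.8, E[X²]=148.24; 2: μ=7.8, E[X²]=121.68; 3: μ=8.25, E[X²]=71.5833.
E[X] = 0.44·11.8 + 0.23·7.8 + 0.33·8.25 = 9.7085.
E[X²] = 0.44·148.24 + 0.23·121.68 + 0.33·71.5833 = 116.834.
Var(X) = E[X²] − (E[X])² = 116.834 − 94.255 = 22.5795.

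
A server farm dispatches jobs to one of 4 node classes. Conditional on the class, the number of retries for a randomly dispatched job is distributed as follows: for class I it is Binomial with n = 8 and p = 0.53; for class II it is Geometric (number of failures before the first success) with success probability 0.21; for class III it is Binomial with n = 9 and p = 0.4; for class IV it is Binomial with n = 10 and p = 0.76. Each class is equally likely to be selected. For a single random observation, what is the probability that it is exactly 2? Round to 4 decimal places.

0.0943

Conditional on each class, P(X = 2): I: 0.0847807; II: 0.131061; III: 0.161243; IV: 0.000286108.
By total probability, P(X = 2) = 0.25·0.0847807 + 0.25·0.131061 + 0.25·0.161243 + 0.25·0.000286108 = 0.0943427.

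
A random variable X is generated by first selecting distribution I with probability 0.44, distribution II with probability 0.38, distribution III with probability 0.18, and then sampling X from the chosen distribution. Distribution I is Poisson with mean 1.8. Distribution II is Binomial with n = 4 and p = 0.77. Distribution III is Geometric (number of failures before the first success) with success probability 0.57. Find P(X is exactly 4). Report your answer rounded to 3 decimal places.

0.169

Conditional on each component, P(X = 4): I: 0.0723017; II: 0.35153; III: 0.0194872.
By total probability, P(X = 4) = 0.44·0.0723017 + 0.38·0.35153 + 0.18·0.0194872 = 0.168902.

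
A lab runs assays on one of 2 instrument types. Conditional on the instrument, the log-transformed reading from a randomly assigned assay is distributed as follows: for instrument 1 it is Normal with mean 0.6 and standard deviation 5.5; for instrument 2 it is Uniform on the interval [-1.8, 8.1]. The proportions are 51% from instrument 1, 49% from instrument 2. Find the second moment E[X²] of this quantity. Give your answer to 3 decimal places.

For each component E[X²] = Var + (mean)², giving 1: 30.61; 2: 18.09.
Overall E[X²] = 0.51·30.61 + 0.49·18.09 = 24.4752.

24.475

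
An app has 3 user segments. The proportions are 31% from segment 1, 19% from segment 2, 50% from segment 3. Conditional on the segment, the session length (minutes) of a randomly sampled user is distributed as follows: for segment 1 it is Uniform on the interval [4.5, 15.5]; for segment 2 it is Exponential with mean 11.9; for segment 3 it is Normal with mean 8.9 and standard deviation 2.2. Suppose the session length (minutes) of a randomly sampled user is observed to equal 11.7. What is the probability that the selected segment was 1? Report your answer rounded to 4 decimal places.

0.3783

Likelihoods f(11.7 | ·): 1: 0.0909091; 2: 0.0314382; 3: 0.0806761.
Posterior ∝ prior × likelihood. Numerator for 1: 0.31·0.0909091 = 0.0281818.
Normalizing constant: 0.31·0.0909091 + 0.19·0.0314382 + 0.5·0.0806761 = 0.0744931.
P(1 | observation) = 0.0281818 / 0.0744931 = 0.378314.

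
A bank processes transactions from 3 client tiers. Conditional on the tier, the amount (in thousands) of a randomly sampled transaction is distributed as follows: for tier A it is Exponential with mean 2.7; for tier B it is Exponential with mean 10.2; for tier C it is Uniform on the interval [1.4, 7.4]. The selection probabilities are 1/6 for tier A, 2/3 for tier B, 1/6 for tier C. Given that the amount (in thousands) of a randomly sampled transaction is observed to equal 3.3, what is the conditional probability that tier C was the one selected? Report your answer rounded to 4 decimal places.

0.2979

Likelihoods f(3.3 | ·): A: 0.109102; B: 0.0709403; C: 0.166667.
Posterior ∝ prior × likelihood. Numerator for C: 0.166667·0.166667 = 0.0277778.
Normalizing constant: 0.166667·0.109102 + 0.666667·0.0709403 + 0.166667·0.166667 = 0.0932549.
P(C | observation) = 0.0277778 / 0.0932549 = 0.297869.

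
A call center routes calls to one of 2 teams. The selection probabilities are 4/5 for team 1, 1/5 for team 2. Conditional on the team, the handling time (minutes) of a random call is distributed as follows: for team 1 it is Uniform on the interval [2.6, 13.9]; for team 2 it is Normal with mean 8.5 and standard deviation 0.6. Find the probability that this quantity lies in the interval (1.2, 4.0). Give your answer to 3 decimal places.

Conditional on each team, P(1.2 < X < 4.0): 1: 0.123894; 2: 3.19189e-14.
By total probability, P(1.2 < X < 4.0) = 0.8·0.123894 + 0.2·3.19189e-14 = 0.099115.

0.099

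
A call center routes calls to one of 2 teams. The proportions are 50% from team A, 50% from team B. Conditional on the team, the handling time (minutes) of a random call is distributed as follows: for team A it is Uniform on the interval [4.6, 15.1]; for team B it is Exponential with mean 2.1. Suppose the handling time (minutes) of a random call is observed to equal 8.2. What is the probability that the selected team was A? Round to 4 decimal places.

0.9085

Likelihoods f(8.2 | ·): A: 0.0952381; B: 0.00959321.
Posterior ∝ prior × likelihood. Numerator for A: 0.5·0.0952381 = 0.047619.
Normalizing constant: 0.5·0.0952381 + 0.5·0.00959321 = 0.0524157.
P(A | observation) = 0.047619 / 0.0524157 = 0.908489.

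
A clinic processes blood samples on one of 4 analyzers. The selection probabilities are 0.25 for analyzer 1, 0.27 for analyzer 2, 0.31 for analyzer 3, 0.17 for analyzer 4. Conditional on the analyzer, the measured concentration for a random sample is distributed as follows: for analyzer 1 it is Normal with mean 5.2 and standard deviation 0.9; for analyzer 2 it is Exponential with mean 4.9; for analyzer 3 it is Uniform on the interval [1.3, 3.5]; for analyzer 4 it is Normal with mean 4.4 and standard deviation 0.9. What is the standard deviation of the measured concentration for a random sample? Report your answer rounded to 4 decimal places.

Per component, 1: μ=5.2, E[X²]=27.85; 2: μ=4.9, E[X²]=48.02; 3: μ=2.4, E[X²]=6.16333; 4: μ=4.4, E[X²]=20.17.
E[X] = 0.25·5.2 + 0.27·4.9 + 0.31·2.4 + 0.17·4.4 = 4.115.
E[X²] = 0.25·27.85 + 0.27·48.02 + 0.31·6.16333 + 0.17·20.17 = 25.2674.
Var(X) = E[X²] − (E[X])² = 25.2674 − 16.9332 = 8.33421.
SD(X) = √8.33421 = 2.8869.

2.8869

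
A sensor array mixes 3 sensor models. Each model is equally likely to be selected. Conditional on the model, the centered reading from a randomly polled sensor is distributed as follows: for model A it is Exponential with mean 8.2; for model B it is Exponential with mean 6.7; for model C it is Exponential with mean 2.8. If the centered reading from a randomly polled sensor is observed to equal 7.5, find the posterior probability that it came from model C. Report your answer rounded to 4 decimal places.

0.2008

Likelihoods f(7.5 | ·): A: 0.0488614; B: 0.0487276; C: 0.0245218.
Posterior ∝ prior × likelihood. Numerator for C: 0.333333·0.0245218 = 0.00817395.
Normalizing constant: 0.333333·0.0488614 + 0.333333·0.0487276 + 0.333333·0.0245218 = 0.0407036.
P(C | observation) = 0.00817395 / 0.0407036 = 0.200816.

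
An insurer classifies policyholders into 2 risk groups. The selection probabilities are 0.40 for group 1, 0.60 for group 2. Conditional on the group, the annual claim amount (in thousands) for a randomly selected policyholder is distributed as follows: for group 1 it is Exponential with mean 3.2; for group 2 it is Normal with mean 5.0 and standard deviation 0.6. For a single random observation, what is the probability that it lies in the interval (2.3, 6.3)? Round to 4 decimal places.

0.7300

Conditional on each group, P(2.3 < X < 6.3): 1: 0.34773; 2: 0.984866.
By total probability, P(2.3 < X < 6.3) = 0.4·0.34773 + 0.6·0.984866 = 0.730012.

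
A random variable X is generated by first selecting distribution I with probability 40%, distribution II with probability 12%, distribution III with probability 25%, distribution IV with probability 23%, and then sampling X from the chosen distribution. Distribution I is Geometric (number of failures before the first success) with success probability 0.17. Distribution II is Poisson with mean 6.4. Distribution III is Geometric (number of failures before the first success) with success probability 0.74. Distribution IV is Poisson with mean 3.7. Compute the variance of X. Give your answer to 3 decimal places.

17.461

Per component, I: μ=4.88235, E[X²]=52.5571; II: μ=6.4, E[X²]=47.36; III: μ=0.351351, E[X²]=0.598247; IV: μ=3.7, E[X²]=17.39.
E[X] = 0.4·4.88235 + 0.12·6.4 + 0.25·0.351351 + 0.23·3.7 = 3.65978.
E[X²] = 0.4·52.5571 + 0.12·47.36 + 0.25·0.598247 + 0.23·17.39 = 30.8553.
Var(X) = E[X²] − (E[X])² = 30.8553 − 13.394 = 17.4613.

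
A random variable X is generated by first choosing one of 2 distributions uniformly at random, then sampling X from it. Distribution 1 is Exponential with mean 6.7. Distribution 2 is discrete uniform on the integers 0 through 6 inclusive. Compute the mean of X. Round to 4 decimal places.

Component means — 1: 6.7; 2: 3.
E[X] = 0.5·6.7 + 0.5·3 = 4.85.

4.8500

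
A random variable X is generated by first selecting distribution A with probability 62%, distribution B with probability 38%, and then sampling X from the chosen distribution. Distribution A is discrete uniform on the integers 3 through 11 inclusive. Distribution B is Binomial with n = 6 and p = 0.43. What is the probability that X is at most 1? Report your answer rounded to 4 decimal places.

Conditional on each component, P(X ≤ 1): A: 0; B: 0.189533.
By total probability, P(X ≤ 1) = 0.62·0 + 0.38·0.189533 = 0.0720225.

0.0720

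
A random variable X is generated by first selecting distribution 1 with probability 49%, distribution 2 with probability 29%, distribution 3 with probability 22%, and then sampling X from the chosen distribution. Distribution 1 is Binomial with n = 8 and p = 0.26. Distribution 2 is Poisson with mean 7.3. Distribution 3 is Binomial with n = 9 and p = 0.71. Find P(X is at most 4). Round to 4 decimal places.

0.5361

Conditional on each component, P(X ≤ 4): 1: 0.967805; 2: 0.14734; 3: 0.0870218.
By total probability, P(X ≤ 4) = 0.49·0.967805 + 0.29·0.14734 + 0.22·0.0870218 = 0.536098.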